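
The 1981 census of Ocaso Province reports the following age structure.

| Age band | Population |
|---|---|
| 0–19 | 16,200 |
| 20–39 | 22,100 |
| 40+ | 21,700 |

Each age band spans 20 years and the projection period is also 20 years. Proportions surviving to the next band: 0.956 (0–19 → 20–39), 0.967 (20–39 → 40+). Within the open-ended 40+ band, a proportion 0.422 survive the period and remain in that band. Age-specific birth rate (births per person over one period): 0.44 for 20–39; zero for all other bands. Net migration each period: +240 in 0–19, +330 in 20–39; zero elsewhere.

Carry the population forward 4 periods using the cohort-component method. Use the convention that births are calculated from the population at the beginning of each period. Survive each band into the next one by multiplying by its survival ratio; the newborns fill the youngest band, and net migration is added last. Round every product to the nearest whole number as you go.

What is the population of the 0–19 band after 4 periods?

— Period 1 —
Births: 22100 × 0.44 = 9724
20–39: 16200 × 0.956 = 15487
40+: 22100 × 0.967 + 21700 × 0.422 = 21371 + 9157 = 30528
Net migration: 0–19 + 240 → 9964; 20–39 + 330 → 15817
Population now: 0–19=9964, 20–39=15817, 40+=30528
— Period 2 —
Births: 15817 × 0.44 = 6959
20–39: 9964 × 0.956 = 9526
40+: 15817 × 0.967 + 30528 × 0.422 = 15295 + 12883 = 28178
Net migration: 0–19 + 240 → 7199; 20–39 + 330 → 9856
Population now: 0–19=7199, 20–39=9856, 40+=28178
— Period 3 —
Births: 9856 × 0.44 = 4337
20–39: 7199 × 0.956 = 6882
40+: 9856 × 0.967 + 28178 × 0.422 = 9531 + 11891 = 21422
Net migration: 0–19 + 240 → 4577; 20–39 + 330 → 7212
Population now: 0–19=4577, 20–39=7212, 40+=21422
— Period 4 —
Births: 7212 × 0.44 = 3173
20–39: 4577 × 0.956 = 4376
40+: 7212 × 0.967 + 21422 × 0.422 = 6974 + 9040 = 16014
Net migration: 0–19 + 240 → 3413; 20–39 + 330 → 4706
Population now: 0–19=3413, 20–39=4706, 40+=16014

3413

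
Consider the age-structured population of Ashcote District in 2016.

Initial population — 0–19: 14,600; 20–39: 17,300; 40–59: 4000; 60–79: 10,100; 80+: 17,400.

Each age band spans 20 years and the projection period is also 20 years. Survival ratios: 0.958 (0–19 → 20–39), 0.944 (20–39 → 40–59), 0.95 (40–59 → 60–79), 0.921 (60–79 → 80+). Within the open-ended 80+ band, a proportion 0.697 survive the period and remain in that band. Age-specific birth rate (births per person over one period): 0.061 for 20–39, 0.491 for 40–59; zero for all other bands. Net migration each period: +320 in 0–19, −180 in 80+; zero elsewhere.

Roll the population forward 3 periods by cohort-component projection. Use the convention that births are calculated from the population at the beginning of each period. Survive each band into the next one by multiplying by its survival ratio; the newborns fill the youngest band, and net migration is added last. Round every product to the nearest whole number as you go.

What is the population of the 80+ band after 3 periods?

26745

(Bands numbered youngest = 1 to oldest = 5.)
[period 1]
Births: 17300 * 0.061 = 1055 ; 4000 * 0.491 = 1964 → 3019
Band 2: 14600 * 0.958 = 13987
Band 3: 17300 * 0.944 = 16331
Band 4: 4000 * 0.95 = 3800
Band 5: 10100 * 0.921 + 17400 * 0.697 = 9302 + 12128 = 21430
Net migration: Band 1 + 320 → 3339; Band 5 − 180 → 21250
Population now: 0–19=3339, 20–39=13987, 40–59=16331, 60–79=3800, 80+=21250
[period 2]
Births: 13987 * 0.061 = 853 ; 16331 * 0.491 = 8019 → 8872
Band 2: 3339 * 0.958 = 3199
Band 3: 13987 * 0.944 = 13204
Band 4: 16331 * 0.95 = 15514
Band 5: 3800 * 0.921 + 21250 * 0.697 = 3500 + 14811 = 18311
Net migration: Band 1 + 320 → 9192; Band 5 − 180 → 18131
Population now: 0–19=9192, 20–39=3199, 40–59=13204, 60–79=15514, 80+=18131
[period 3]
Births: 3199 * 0.061 = 195 ; 13204 * 0.491 = 6483 → 6678
Band 2: 9192 * 0.958 = 8806
Band 3: 3199 * 0.944 = 3020
Band 4: 13204 * 0.95 = 12544
Band 5: 15514 * 0.921 + 18131 * 0.697 = 14288 + 12637 = 26925
Net migration: Band 1 + 320 → 6998; Band 5 − 180 → 26745
Population now: 0–19=6998, 20–39=8806, 40–59=3020, 60–79=12544, 80+=26745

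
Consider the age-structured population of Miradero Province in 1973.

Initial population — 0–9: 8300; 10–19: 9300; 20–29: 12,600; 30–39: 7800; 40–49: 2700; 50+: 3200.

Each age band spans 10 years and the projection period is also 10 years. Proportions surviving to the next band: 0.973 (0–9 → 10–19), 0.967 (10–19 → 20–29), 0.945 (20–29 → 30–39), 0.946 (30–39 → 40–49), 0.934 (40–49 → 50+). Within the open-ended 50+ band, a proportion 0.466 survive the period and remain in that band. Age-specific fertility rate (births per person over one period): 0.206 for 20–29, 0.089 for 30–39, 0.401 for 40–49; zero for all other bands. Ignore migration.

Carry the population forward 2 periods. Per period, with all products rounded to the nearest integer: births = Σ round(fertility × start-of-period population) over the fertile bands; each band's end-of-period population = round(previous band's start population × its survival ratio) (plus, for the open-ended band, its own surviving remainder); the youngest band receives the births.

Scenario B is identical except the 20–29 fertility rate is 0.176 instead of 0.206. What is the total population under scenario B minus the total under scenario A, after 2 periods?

-638

Let group 1 be 0–9 through group 6 = 50+.
Period 1:
Births: 12600 × 0.206 = 2596  |  7800 × 0.089 = 694  |  2700 × 0.401 = 1083 → 4373
Group 2: 8300 × 0.973 = 8076
Group 3: 9300 × 0.967 = 8993
Group 4: 12600 × 0.945 = 11907
Group 5: 7800 × 0.946 = 7379
Group 6: 2700 × 0.934 + 3200 × 0.466 = 2522 + 1491 = 4013
→ [4373, 8076, 8993, 11907, 7379, 4013]
Period 2:
Births: 8993 × 0.206 = 1853  |  11907 × 0.089 = 1060  |  7379 × 0.401 = 2959 → 5872
Group 2: 4373 × 0.973 = 4255
Group 3: 8076 × 0.967 = 7809
Group 4: 8993 × 0.945 = 8498
Group 5: 11907 × 0.946 = 11264
Group 6: 7379 × 0.934 + 4013 × 0.466 = 6892 + 1870 = 8762
→ [5872, 4255, 7809, 8498, 11264, 8762]
Scenario A total after 2 periods: 46460
Scenario B projection —
Period 1:
Births: 12600 × 0.176 = 2218  |  7800 × 0.089 = 694  |  2700 × 0.401 = 1083 → 3995
Group 2: 8300 × 0.973 = 8076
Group 3: 9300 × 0.967 = 8993
Group 4: 12600 × 0.945 = 11907
Group 5: 7800 × 0.946 = 7379
Group 6: 2700 × 0.934 + 3200 × 0.466 = 2522 + 1491 = 4013
→ [3995, 8076, 8993, 11907, 7379, 4013]
Period 2:
Births: 8993 × 0.176 = 1583  |  11907 × 0.089 = 1060  |  7379 × 0.401 = 2959 → 5602
Group 2: 3995 × 0.973 = 3887
Group 3: 8076 × 0.967 = 7809
Group 4: 8993 × 0.945 = 8498
Group 5: 11907 × 0.946 = 11264
Group 6: 7379 × 0.934 + 4013 × 0.466 = 6892 + 1870 = 8762
→ [5602, 3887, 7809, 8498, 11264, 8762]
Scenario B total after 2 periods: 45822
Difference B − A = 45822 − 46460 = -638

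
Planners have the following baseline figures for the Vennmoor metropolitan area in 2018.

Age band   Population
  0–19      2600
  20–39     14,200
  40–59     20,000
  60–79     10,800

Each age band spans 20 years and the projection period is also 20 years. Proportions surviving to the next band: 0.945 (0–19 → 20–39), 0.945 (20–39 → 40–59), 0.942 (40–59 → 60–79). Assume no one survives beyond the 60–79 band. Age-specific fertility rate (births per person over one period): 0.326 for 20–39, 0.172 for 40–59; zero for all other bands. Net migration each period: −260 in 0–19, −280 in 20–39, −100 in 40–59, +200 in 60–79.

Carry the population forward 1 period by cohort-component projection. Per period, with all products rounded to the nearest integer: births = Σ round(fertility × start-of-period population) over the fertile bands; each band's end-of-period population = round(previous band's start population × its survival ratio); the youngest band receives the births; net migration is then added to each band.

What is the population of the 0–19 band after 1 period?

7809

After projecting period 1:
Births: 14200 × 0.326 = 4629  |  20000 × 0.172 = 3440 → total 8069
20–39: 2600 × 0.945 = 2457
40–59: 14200 × 0.945 = 13419
60–79: 20000 × 0.942 = 18840
Net migration: 0–19 − 260 → 7809; 20–39 − 280 → 2177; 40–59 − 100 → 13319; 60–79 + 200 → 19040
→ [7809, 2177, 13319, 19040]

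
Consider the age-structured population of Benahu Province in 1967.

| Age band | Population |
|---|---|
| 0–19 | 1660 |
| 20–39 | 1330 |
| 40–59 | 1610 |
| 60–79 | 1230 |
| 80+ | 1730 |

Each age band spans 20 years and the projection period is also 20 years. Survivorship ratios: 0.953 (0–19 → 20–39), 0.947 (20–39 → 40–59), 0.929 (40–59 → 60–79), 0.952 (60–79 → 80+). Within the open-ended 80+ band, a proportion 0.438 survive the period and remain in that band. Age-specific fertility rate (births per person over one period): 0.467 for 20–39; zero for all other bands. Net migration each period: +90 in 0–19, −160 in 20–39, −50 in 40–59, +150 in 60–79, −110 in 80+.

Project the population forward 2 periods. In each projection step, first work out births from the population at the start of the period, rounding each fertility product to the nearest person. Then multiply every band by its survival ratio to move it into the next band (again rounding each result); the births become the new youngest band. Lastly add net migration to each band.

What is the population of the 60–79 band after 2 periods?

Period 1.
Births: 1330 × 0.467 = 621
20–39: 1660 × 0.953 = 1582
40–59: 1330 × 0.947 = 1260
60–79: 1610 × 0.929 = 1496
80+: 1230 × 0.952 + 1730 × 0.438 = 1171 + 758 = 1929
Net migration: 0–19 + 90 → 711; 20–39 − 160 → 1422; 40–59 − 50 → 1210; 60–79 + 150 → 1646; 80+ − 110 → 1819
Population now: 0–19=711, 20–39=1422, 40–59=1210, 60–79=1646, 80+=1819
Period 2.
Births: 1422 × 0.467 = 664
20–39: 711 × 0.953 = 678
40–59: 1422 × 0.947 = 1347
60–79: 1210 × 0.929 = 1124
80+: 1646 × 0.952 + 1819 × 0.438 = 1567 + 797 = 2364
Net migration: 0–19 + 90 → 754; 20–39 − 160 → 518; 40–59 − 50 → 1297; 60–79 + 150 → 1274; 80+ − 110 → 2254
Population now: 0–19=754, 20–39=518, 40–59=1297, 60–79=1274, 80+=2254

1274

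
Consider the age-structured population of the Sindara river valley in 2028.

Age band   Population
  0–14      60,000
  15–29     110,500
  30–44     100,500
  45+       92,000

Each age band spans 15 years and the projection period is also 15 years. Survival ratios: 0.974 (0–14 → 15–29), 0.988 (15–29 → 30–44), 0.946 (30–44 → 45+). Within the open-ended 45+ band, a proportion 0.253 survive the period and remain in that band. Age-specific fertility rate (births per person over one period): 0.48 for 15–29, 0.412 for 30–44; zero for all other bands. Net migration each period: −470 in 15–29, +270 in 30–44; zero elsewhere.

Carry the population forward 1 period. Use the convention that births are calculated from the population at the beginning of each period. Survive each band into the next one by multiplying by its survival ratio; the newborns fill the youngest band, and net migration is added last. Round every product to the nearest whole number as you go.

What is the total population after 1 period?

380209

Let group 1 be 0–14 through group 4 = 45+.
Period 1:
Births: 110500 * 0.48 = 53040  |  100500 * 0.412 = 41406 ⇒ total 94446
Group 2: 60000 * 0.974 = 58440
Group 3: 110500 * 0.988 = 109174
Group 4: 100500 * 0.946 + 92000 * 0.253 = 95073 + 23276 = 118349
Net migration: Group 2 − 470 → 57970; Group 3 + 270 → 109444
Population now: 0–14=94446, 15–29=57970, 30–44=109444, 45+=118349
Total after period 1: 94446 + 57970 + 109444 + 118349 = 380209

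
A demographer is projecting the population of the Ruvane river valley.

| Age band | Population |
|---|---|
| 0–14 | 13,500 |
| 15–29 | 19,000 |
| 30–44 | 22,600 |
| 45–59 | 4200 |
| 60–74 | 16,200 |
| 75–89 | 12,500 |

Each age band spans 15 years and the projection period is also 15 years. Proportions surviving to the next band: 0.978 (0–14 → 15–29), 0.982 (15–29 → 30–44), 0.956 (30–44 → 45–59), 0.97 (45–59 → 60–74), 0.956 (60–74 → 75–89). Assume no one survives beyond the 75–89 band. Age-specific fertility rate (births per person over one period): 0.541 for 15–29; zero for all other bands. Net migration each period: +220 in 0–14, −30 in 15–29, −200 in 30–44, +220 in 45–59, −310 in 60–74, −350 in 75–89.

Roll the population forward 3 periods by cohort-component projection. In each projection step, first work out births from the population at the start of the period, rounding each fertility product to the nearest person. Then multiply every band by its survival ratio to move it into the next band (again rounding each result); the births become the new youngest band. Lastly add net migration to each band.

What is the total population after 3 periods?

71777

Numbering the groups 1..6 from youngest to oldest:
Period 1.
Births: 19000 × 0.541 = 10279
Group 2: 13500 × 0.978 = 13203
Group 3: 19000 × 0.982 = 18658
Group 4: 22600 × 0.956 = 21606
Group 5: 4200 × 0.97 = 4074
Group 6: 16200 × 0.956 = 15487
Net migration: Group 1 + 220 → 10499; Group 2 − 30 → 13173; Group 3 − 200 → 18458; Group 4 + 220 → 21826; Group 5 − 310 → 3764; Group 6 − 350 → 15137
→ [10499, 13173, 18458, 21826, 3764, 15137]
Period 2.
Births: 13173 × 0.541 = 7127
Group 2: 10499 × 0.978 = 10268
Group 3: 13173 × 0.982 = 12936
Group 4: 18458 × 0.956 = 17646
Group 5: 21826 × 0.97 = 21171
Group 6: 3764 × 0.956 = 3598
Net migration: Group 1 + 220 → 7347; Group 2 − 30 → 10238; Group 3 − 200 → 12736; Group 4 + 220 → 17866; Group 5 − 310 → 20861; Group 6 − 350 → 3248
→ [7347, 10238, 12736, 17866, 20861, 3248]
Period 3.
Births: 10238 × 0.541 = 5539
Group 2: 7347 × 0.978 = 7185
Group 3: 10238 × 0.982 = 10054
Group 4: 12736 × 0.956 = 12176
Group 5: 17866 × 0.97 = 17330
Group 6: 20861 × 0.956 = 19943
Net migration: Group 1 + 220 → 5759; Group 2 − 30 → 7155; Group 3 − 200 → 9854; Group 4 + 220 → 12396; Group 5 − 310 → 17020; Group 6 − 350 → 19593
→ [5759, 7155, 9854, 12396, 17020, 19593]
Total after period 3: 5759 + 7155 + 9854 + 12396 + 17020 + 19593 = 71777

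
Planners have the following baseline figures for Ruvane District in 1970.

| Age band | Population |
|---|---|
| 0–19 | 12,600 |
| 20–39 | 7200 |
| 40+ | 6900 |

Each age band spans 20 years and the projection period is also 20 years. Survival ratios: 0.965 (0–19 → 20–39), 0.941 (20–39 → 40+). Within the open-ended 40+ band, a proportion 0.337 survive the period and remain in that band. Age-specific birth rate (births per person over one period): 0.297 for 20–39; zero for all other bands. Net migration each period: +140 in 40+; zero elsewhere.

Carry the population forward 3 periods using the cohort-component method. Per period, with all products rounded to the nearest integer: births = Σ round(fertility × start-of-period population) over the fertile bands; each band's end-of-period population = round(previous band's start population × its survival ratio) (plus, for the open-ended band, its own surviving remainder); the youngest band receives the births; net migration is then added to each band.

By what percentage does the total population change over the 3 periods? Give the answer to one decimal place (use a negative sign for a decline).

Let group 1 be 0–19 through group 3 = 40+.
Period 1:
Births: 7200 × 0.297 = 2138
Group 2: 12600 × 0.965 = 12159
Group 3: 7200 × 0.941 + 6900 × 0.337 = 6775 + 2325 = 9100
Net migration: Group 3 + 140 → 9240
Giving 2138 / 12159 / 9240.
Period 2:
Births: 12159 × 0.297 = 3611
Group 2: 2138 × 0.965 = 2063
Group 3: 12159 × 0.941 + 9240 × 0.337 = 11442 + 3114 = 14556
Net migration: Group 3 + 140 → 14696
Giving 3611 / 2063 / 14696.
Period 3:
Births: 2063 × 0.297 = 613
Group 2: 3611 × 0.965 = 3485
Group 3: 2063 × 0.941 + 14696 × 0.337 = 1941 + 4953 = 6894
Net migration: Group 3 + 140 → 7034
Giving 613 / 3485 / 7034.
Total: 26700 → 11132; change = -15568; percentage change = -58.3%

-58.3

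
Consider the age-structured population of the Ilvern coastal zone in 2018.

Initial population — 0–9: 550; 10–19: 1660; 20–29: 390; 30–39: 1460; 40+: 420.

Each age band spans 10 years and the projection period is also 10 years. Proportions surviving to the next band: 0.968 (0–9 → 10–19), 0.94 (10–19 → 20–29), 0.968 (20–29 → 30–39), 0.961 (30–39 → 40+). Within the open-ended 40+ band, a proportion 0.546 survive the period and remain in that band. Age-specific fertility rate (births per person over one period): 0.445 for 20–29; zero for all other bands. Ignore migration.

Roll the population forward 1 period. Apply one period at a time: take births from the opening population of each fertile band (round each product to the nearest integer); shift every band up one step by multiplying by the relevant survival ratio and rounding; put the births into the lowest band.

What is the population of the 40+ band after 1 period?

1632

(Bands numbered youngest = 1 to oldest = 5.)
— Period 1 —
Births: 390 × 0.445 = 174
Band 2: 550 × 0.968 = 532
Band 3: 1660 × 0.94 = 1560
Band 4: 390 × 0.968 = 378
Band 5: 1460 × 0.961 + 420 × 0.546 = 1403 + 229 = 1632
Giving 174 / 532 / 1560 / 378 / 1632.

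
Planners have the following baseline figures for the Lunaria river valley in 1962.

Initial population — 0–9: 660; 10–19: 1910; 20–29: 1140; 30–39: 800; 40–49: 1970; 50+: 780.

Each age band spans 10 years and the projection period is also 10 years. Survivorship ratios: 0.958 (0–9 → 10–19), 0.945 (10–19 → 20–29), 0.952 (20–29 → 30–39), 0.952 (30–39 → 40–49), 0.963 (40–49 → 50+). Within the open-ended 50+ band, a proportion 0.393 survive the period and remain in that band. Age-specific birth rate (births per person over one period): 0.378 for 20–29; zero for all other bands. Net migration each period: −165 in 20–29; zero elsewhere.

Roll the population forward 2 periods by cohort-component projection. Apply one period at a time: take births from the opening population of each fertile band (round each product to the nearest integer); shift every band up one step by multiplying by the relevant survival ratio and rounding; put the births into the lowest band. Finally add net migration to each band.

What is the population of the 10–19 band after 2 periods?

413

Period 1.
Births: 1140 × 0.378 = 431
10–19: 660 × 0.958 = 632
20–29: 1910 × 0.945 = 1805
30–39: 1140 × 0.952 = 1085
40–49: 800 × 0.952 = 762
50+: 1970 × 0.963 + 780 × 0.393 = 1897 + 307 = 2204
Net migration: 20–29 − 165 → 1640
→ [431, 632, 1640, 1085, 762, 2204]
Period 2.
Births: 1640 × 0.378 = 620
10–19: 431 × 0.958 = 413
20–29: 632 × 0.945 = 597
30–39: 1640 × 0.952 = 1561
40–49: 1085 × 0.952 = 1033
50+: 762 × 0.963 + 2204 × 0.393 = 734 + 866 = 1600
Net migration: 20–29 − 165 → 432
→ [620, 413, 432, 1561, 1033, 1600]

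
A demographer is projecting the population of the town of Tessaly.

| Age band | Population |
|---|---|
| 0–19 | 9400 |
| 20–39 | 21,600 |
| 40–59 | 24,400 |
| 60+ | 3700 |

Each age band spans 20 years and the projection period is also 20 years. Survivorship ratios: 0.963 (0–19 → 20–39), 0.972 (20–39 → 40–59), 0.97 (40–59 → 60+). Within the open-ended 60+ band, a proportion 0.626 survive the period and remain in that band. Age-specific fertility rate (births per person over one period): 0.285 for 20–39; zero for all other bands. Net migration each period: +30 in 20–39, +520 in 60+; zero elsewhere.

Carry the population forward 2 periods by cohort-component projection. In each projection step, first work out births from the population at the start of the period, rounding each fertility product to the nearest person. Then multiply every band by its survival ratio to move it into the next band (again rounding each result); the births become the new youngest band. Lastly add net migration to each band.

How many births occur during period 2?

2588

Call the groups 1 to 4, youngest first.
— Period 1 —
Births: 21600 × 0.285 = 6156
Group 2: 9400 × 0.963 = 9052
Group 3: 21600 × 0.972 = 20995
Group 4: 24400 × 0.97 + 3700 × 0.626 = 23668 + 2316 = 25984
Net migration: Group 2 + 30 → 9082; Group 4 + 520 → 26504
Population now: 0–19=6156, 20–39=9082, 40–59=20995, 60+=26504
— Period 2 —
Births: 9082 × 0.285 = 2588
Group 2: 6156 × 0.963 = 5928
Group 3: 9082 × 0.972 = 8828
Group 4: 20995 × 0.97 + 26504 × 0.626 = 20365 + 16592 = 36957
Net migration: Group 2 + 30 → 5958; Group 4 + 520 → 37477
Population now: 0–19=2588, 20–39=5958, 40–59=8828, 60+=37477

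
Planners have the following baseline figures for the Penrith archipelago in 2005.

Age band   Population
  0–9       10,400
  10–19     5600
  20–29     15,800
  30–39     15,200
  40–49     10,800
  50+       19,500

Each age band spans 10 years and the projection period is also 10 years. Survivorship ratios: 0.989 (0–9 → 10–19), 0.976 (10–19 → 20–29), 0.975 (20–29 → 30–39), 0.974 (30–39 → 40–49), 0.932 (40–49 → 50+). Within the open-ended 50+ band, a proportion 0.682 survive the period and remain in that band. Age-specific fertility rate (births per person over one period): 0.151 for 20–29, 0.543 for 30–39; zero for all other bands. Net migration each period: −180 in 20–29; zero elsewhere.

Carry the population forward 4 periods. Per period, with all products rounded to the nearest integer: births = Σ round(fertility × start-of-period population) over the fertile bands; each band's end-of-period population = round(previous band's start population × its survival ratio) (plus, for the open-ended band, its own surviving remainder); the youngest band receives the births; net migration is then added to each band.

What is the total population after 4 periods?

Period 1.
Births: 15800 × 0.151 = 2386, 15200 × 0.543 = 8254 — total 10640
10–19: 10400 × 0.989 = 10286
20–29: 5600 × 0.976 = 5466
30–39: 15800 × 0.975 = 15405
40–49: 15200 × 0.974 = 14805
50+: 10800 × 0.932 + 19500 × 0.682 = 10066 + 13299 = 23365
Net migration: 20–29 − 180 → 5286
→ [10640, 10286, 5286, 15405, 14805, 23365]
Period 2.
Births: 5286 × 0.151 = 798, 15405 × 0.543 = 8365 — total 9163
10–19: 10640 × 0.989 = 10523
20–29: 10286 × 0.976 = 10039
30–39: 5286 × 0.975 = 5154
40–49: 15405 × 0.974 = 15004
50+: 14805 × 0.932 + 23365 × 0.682 = 13798 + 15935 = 29733
Net migration: 20–29 − 180 → 9859
→ [9163, 10523, 9859, 5154, 15004, 29733]
Period 3.
Births: 9859 × 0.151 = 1489, 5154 × 0.543 = 2799 — total 4288
10–19: 9163 × 0.989 = 9062
20–29: 10523 × 0.976 = 10270
30–39: 9859 × 0.975 = 9613
40–49: 5154 × 0.974 = 5020
50+: 15004 × 0.932 + 29733 × 0.682 = 13984 + 20278 = 34262
Net migration: 20–29 − 180 → 10090
→ [4288, 9062, 10090, 9613, 5020, 34262]
Period 4.
Births: 10090 × 0.151 = 1524, 9613 × 0.543 = 5220 — total 6744
10–19: 4288 × 0.989 = 4241
20–29: 9062 × 0.976 = 8845
30–39: 10090 × 0.975 = 9838
40–49: 9613 × 0.974 = 9363
50+: 5020 × 0.932 + 34262 × 0.682 = 4679 + 23367 = 28046
Net migration: 20–29 − 180 → 8665
→ [6744, 4241, 8665, 9838, 9363, 28046]
Total after period 4: 6744 + 4241 + 8665 + 9838 + 9363 + 28046 = 66897

66897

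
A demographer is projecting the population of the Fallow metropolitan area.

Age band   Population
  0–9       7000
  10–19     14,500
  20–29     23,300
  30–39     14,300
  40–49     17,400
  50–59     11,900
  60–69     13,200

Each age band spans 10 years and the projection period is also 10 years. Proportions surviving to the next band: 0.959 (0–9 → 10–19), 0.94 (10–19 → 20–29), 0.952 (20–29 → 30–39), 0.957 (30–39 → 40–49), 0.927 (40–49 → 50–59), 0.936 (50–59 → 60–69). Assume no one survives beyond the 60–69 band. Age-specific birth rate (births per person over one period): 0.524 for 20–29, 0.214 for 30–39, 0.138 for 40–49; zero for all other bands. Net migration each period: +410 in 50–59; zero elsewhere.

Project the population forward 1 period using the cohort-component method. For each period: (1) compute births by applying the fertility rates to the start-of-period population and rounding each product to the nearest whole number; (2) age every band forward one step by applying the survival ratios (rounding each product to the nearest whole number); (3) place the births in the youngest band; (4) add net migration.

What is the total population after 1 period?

[period 1]
Births: 23300 × 0.524 = 12209 ; 14300 × 0.214 = 3060 ; 17400 × 0.138 = 2401 → total 17670
10–19: 7000 × 0.959 = 6713
20–29: 14500 × 0.94 = 13630
30–39: 23300 × 0.952 = 22182
40–49: 14300 × 0.957 = 13685
50–59: 17400 × 0.927 = 16130
60–69: 11900 × 0.936 = 11138
Net migration: 50–59 + 410 → 16540
→ [17670, 6713, 13630, 22182, 13685, 16540, 11138]
Total after period 1: 17670 + 6713 + 13630 + 22182 + 13685 + 16540 + 11138 = 101558

101558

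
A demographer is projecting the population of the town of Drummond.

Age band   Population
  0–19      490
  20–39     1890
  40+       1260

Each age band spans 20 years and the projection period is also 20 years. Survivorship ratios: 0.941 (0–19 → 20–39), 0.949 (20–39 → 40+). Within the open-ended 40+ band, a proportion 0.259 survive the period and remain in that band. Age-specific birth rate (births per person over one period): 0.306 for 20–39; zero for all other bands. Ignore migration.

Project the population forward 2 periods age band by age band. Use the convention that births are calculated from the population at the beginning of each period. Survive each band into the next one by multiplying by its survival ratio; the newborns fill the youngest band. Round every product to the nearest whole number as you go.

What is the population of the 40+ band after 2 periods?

After projecting period 1:
Births: 1890 * 0.306 = 578
20–39: 490 * 0.941 = 461
40+: 1890 * 0.949 + 1260 * 0.259 = 1794 + 326 = 2120
Population now: 0–19=578, 20–39=461, 40+=2120
After projecting period 2:
Births: 461 * 0.306 = 141
20–39: 578 * 0.941 = 544
40+: 461 * 0.949 + 2120 * 0.259 = 437 + 549 = 986
Population now: 0–19=141, 20–39=544, 40+=986

986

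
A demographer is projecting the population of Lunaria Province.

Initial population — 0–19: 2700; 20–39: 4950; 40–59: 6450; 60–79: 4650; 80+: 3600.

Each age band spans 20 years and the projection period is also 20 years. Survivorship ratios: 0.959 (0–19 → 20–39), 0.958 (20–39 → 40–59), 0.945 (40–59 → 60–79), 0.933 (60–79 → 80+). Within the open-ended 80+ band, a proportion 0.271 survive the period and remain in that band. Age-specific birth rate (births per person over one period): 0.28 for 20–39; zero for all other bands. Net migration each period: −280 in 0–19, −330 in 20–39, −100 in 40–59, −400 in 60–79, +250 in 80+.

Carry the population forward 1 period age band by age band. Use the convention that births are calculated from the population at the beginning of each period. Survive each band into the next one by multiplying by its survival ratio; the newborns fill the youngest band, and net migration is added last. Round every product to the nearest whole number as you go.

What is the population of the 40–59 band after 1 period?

After projecting period 1:
Births: 4950 × 0.28 = 1386
20–39: 2700 × 0.959 = 2589
40–59: 4950 × 0.958 = 4742
60–79: 6450 × 0.945 = 6095
80+: 4650 × 0.933 + 3600 × 0.271 = 4338 + 976 = 5314
Net migration: 0–19 − 280 → 1106; 20–39 − 330 → 2259; 40–59 − 100 → 4642; 60–79 − 400 → 5695; 80+ + 250 → 5564
→ [1106, 2259, 4642, 5695, 5564]

4642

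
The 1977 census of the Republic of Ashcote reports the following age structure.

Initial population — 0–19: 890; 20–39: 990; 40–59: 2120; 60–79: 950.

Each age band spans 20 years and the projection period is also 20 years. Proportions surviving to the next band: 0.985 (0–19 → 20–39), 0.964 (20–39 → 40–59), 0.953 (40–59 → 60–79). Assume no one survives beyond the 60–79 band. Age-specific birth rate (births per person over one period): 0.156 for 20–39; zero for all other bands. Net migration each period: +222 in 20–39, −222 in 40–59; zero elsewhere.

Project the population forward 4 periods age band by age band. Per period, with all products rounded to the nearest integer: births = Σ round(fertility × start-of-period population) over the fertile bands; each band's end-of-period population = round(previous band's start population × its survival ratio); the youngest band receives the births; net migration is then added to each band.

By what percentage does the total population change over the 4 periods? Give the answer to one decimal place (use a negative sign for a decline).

-87.4

Call the groups 1 to 4, youngest first.
After projecting period 1:
Births: 990 × 0.156 = 154
Group 2: 890 × 0.985 = 877
Group 3: 990 × 0.964 = 954
Group 4: 2120 × 0.953 = 2020
Net migration: Group 2 + 222 → 1099; Group 3 − 222 → 732
End of period: [154, 1099, 732, 2020]
After projecting period 2:
Births: 1099 × 0.156 = 171
Group 2: 154 × 0.985 = 152
Group 3: 1099 × 0.964 = 1059
Group 4: 732 × 0.953 = 698
Net migration: Group 2 + 222 → 374; Group 3 − 222 → 837
End of period: [171, 374, 837, 698]
After projecting period 3:
Births: 374 × 0.156 = 58
Group 2: 171 × 0.985 = 168
Group 3: 374 × 0.964 = 361
Group 4: 837 × 0.953 = 798
Net migration: Group 2 + 222 → 390; Group 3 − 222 → 139
End of period: [58, 390, 139, 798]
After projecting period 4:
Births: 390 × 0.156 = 61
Group 2: 58 × 0.985 = 57
Group 3: 390 × 0.964 = 376
Group 4: 139 × 0.953 = 132
Net migration: Group 2 + 222 → 279; Group 3 − 222 → 154
End of period: [61, 279, 154, 132]
Total: 4950 → 626; change = -4324; percentage change = -87.4%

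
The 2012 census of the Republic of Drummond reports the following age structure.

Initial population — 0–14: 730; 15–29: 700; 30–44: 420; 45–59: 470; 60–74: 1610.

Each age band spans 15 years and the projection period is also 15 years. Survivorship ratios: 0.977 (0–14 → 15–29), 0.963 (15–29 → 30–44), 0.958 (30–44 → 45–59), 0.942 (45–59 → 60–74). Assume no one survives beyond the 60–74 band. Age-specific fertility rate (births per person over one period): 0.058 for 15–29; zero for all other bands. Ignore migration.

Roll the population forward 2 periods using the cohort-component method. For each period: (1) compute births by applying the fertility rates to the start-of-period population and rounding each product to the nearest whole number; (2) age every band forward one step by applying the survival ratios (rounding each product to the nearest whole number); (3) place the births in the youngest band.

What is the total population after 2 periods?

1793

Period 1.
Births: 700 × 0.058 = 41
15–29: 730 × 0.977 = 713
30–44: 700 × 0.963 = 674
45–59: 420 × 0.958 = 402
60–74: 470 × 0.942 = 443
End of period: [41, 713, 674, 402, 443]
Period 2.
Births: 713 × 0.058 = 41
15–29: 41 × 0.977 = 40
30–44: 713 × 0.963 = 687
45–59: 674 × 0.958 = 646
60–74: 402 × 0.942 = 379
End of period: [41, 40, 687, 646, 379]
Total after period 2: 41 + 40 + 687 + 646 + 379 = 1793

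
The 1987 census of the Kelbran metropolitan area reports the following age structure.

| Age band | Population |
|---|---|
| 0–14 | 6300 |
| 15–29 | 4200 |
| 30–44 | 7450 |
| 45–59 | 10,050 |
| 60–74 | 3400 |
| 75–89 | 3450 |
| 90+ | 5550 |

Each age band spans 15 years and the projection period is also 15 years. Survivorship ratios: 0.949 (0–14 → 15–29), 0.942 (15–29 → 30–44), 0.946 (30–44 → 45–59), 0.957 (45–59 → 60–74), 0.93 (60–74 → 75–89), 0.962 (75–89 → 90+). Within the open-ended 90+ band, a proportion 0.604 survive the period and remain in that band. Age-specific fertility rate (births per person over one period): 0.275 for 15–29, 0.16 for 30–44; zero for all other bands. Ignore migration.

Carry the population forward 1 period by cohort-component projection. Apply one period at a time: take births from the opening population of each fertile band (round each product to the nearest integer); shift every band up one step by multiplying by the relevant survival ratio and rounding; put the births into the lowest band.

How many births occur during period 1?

2347

After projecting period 1:
Births: 4200 × 0.275 = 1155 ; 7450 × 0.16 = 1192 → total 2347
15–29: 6300 × 0.949 = 5979
30–44: 4200 × 0.942 = 3956
45–59: 7450 × 0.946 = 7048
60–74: 10050 × 0.957 = 9618
75–89: 3400 × 0.93 = 3162
90+: 3450 × 0.962 + 5550 × 0.604 = 3319 + 3352 = 6671
Giving 2347 / 5979 / 3956 / 7048 / 9618 / 3162 / 6671.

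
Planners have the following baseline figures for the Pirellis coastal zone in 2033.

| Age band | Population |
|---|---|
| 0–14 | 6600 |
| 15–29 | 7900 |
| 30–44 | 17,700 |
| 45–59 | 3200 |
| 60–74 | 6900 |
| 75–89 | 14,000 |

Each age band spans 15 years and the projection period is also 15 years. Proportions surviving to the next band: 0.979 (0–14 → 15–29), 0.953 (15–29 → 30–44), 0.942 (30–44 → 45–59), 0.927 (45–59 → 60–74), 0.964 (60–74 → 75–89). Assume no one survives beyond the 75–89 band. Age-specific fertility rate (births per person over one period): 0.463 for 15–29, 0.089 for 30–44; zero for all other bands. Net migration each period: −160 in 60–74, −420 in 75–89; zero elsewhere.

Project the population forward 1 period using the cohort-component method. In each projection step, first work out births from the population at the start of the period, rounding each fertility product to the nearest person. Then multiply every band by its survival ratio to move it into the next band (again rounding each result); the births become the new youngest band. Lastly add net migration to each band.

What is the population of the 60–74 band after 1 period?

Let band 1 be 0–14 through band 6 = 75–89.
— Period 1 —
Births: 7900 × 0.463 = 3658, 17700 × 0.089 = 1575 → 5233
Band 2: 6600 × 0.979 = 6461
Band 3: 7900 × 0.953 = 7529
Band 4: 17700 × 0.942 = 16673
Band 5: 3200 × 0.927 = 2966
Band 6: 6900 × 0.964 = 6652
Net migration: Band 5 − 160 → 2806; Band 6 − 420 → 6232
Population now: 0–14=5233, 15–29=6461, 30–44=7529, 45–59=16673, 60–74=2806, 75–89=6232

2806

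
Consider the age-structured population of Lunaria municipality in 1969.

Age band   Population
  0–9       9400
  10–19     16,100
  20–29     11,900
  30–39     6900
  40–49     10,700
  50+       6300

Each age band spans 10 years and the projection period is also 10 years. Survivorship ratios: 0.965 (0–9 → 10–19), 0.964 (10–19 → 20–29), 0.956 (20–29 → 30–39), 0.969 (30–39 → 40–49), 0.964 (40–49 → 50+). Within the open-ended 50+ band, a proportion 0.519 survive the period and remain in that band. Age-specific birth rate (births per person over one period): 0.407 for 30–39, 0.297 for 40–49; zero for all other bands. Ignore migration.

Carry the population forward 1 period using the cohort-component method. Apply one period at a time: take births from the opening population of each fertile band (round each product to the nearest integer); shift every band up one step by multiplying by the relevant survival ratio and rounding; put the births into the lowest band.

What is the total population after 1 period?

Numbering the groups 1..6 from youngest to oldest:
Period 1:
Births: 6900 * 0.407 = 2808  |  10700 * 0.297 = 3178 → 5986
Group 2: 9400 * 0.965 = 9071
Group 3: 16100 * 0.964 = 15520
Group 4: 11900 * 0.956 = 11376
Group 5: 6900 * 0.969 = 6686
Group 6: 10700 * 0.964 + 6300 * 0.519 = 10315 + 3270 = 13585
Giving 5986 / 9071 / 15520 / 11376 / 6686 / 13585.
Total after period 1: 5986 + 9071 + 15520 + 11376 + 6686 + 13585 = 62224

62224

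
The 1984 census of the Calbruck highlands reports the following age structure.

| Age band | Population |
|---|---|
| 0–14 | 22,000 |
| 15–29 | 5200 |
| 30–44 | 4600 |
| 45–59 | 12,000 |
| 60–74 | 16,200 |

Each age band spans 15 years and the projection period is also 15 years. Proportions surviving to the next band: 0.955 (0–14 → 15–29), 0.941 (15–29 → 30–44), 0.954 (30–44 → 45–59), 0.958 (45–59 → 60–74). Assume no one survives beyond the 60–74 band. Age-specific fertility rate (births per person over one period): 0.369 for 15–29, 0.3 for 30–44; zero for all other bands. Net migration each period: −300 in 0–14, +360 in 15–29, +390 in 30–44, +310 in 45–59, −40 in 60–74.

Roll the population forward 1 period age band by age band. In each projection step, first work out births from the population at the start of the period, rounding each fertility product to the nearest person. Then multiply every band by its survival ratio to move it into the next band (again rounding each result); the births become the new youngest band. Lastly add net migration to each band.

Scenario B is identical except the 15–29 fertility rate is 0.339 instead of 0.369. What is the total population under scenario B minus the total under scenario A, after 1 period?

-156

Let band 1 be 0–14 through band 5 = 60–74.
— Period 1 —
Births: 5200 * 0.369 = 1919, 4600 * 0.3 = 1380 → 3299
Band 2: 22000 * 0.955 = 21010
Band 3: 5200 * 0.941 = 4893
Band 4: 4600 * 0.954 = 4388
Band 5: 12000 * 0.958 = 11496
Net migration: Band 1 − 300 → 2999; Band 2 + 360 → 21370; Band 3 + 390 → 5283; Band 4 + 310 → 4698; Band 5 − 40 → 11456
Population now: 0–14=2999, 15–29=21370, 30–44=5283, 45–59=4698, 60–74=11456
Scenario A total after 1 period: 45806
Scenario B projection —
— Period 1 —
Births: 5200 * 0.339 = 1763, 4600 * 0.3 = 1380 → 3143
Band 2: 22000 * 0.955 = 21010
Band 3: 5200 * 0.941 = 4893
Band 4: 4600 * 0.954 = 4388
Band 5: 12000 * 0.958 = 11496
Net migration: Band 1 − 300 → 2843; Band 2 + 360 → 21370; Band 3 + 390 → 5283; Band 4 + 310 → 4698; Band 5 − 40 → 11456
Population now: 0–14=2843, 15–29=21370, 30–44=5283, 45–59=4698, 60–74=11456
Scenario B total after 1 period: 45650
Difference B − A = 45650 − 45806 = -156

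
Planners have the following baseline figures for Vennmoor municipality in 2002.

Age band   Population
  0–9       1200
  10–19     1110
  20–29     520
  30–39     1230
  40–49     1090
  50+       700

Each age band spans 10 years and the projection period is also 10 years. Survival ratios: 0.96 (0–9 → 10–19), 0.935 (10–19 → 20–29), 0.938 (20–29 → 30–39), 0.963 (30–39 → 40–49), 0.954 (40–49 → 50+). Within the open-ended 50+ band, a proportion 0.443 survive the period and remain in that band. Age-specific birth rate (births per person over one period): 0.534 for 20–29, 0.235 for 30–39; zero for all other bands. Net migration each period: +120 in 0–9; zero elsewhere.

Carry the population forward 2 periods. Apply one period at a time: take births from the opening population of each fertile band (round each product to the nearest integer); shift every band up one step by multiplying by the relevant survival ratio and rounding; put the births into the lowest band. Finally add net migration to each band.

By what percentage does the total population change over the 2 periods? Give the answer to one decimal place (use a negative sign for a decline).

-2.6

Numbering the groups 1..6 from youngest to oldest:
After projecting period 1:
Births: 520 * 0.534 = 278, 1230 * 0.235 = 289 → total 567
Group 2: 1200 * 0.96 = 1152
Group 3: 1110 * 0.935 = 1038
Group 4: 520 * 0.938 = 488
Group 5: 1230 * 0.963 = 1184
Group 6: 1090 * 0.954 + 700 * 0.443 = 1040 + 310 = 1350
Net migration: Group 1 + 120 → 687
Population now: 0–9=687, 10–19=1152, 20–29=1038, 30–39=488, 40–49=1184, 50+=1350
After projecting period 2:
Births: 1038 * 0.534 = 554, 488 * 0.235 = 115 → total 669
Group 2: 687 * 0.96 = 660
Group 3: 1152 * 0.935 = 1077
Group 4: 1038 * 0.938 = 974
Group 5: 488 * 0.963 = 470
Group 6: 1184 * 0.954 + 1350 * 0.443 = 1130 + 598 = 1728
Net migration: Group 1 + 120 → 789
Population now: 0–9=789, 10–19=660, 20–29=1077, 30–39=974, 40–49=470, 50+=1728
Total: 5850 → 5698; change = -152; percentage change = -2.6%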